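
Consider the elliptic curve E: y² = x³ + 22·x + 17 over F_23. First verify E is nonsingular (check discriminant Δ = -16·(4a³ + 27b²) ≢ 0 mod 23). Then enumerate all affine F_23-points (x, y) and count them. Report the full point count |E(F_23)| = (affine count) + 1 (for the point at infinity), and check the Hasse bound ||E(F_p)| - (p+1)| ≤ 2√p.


Affine points = {(2, 0), (3, 8), (3, 15), (4, 10), (4, 13), (7, 10), (7, 13), (9, 1), (9, 22), (10, 8), (10, 15), (11, 7), (11, 16), (12, 10), (12, 13), (13, 4), (13, 19), (16, 7), (16, 16), (18, 9), (18, 14), (19, 7), (19, 16), (20, 4), (20, 19)}; affine count = 25; |E(F_23)| = 26.

Discriminant check: Δ ∝ 4a³ + 27b² = 4·22³ + 27·17² = 4·10648 + 27·289 ≡ 2 (mod 23). Nonzero ⇒ E is nonsingular.
For each x ∈ F_23, compute rhs = x³ + 22·x + 17 mod 23, then count y ∈ F_23 with y² ≡ rhs.
  x = 0: rhs = 17, matching y values: none (0 points).
  x = 1: rhs = 17, matching y values: none (0 points).
  x = 2: rhs = 0, matching y values: 0 (1 points).
  x = 3: rhs = 18, matching y values: 8, 15 (2 points).
  x = 4: rhs = 8, matching y values: 10, 13 (2 points).
  x = 5: rhs = 22, matching y values: none (0 points).
  x = 6: rhs = 20, matching y values: none (0 points).
  x = 7: rhs = 8, matching y values: 10, 13 (2 points).
  x = 8: rhs = 15, matching y values: none (0 points).
  x = 9: rhs = 1, matching y values: 1, 22 (2 points).
  x = 10: rhs = 18, matching y values: 8, 15 (2 points).
  x = 11: rhs = 3, matching y values: 7, 16 (2 points).
  x = 12: rhs = 8, matching y values: 10, 13 (2 points).
  x = 13: rhs = 16, matching y values: 4, 19 (2 points).
  x = 14: rhs = 10, matching y values: none (0 points).
  x = 15: rhs = 19, matching y values: none (0 points).
  x = 16: rhs = 3, matching y values: 7, 16 (2 points).
  x = 17: rhs = 14, matching y values: none (0 points).
  x = 18: rhs = 12, matching y values: 9, 14 (2 points).
  x = 19: rhs = 3, matching y values: 7, 16 (2 points).
  x = 20: rhs = 16, matching y values: 4, 19 (2 points).
  x = 21: rhs = 11, matching y values: none (0 points).
  x = 22: rhs = 17, matching y values: none (0 points).
Total affine count: 25.
Full point count |E(F_23)| = 25 + 1 = 26.
Hasse bound: |26 − (23+1)| = |2| = 2 ≤ 2√23 ≈ 9.5917 ✓.


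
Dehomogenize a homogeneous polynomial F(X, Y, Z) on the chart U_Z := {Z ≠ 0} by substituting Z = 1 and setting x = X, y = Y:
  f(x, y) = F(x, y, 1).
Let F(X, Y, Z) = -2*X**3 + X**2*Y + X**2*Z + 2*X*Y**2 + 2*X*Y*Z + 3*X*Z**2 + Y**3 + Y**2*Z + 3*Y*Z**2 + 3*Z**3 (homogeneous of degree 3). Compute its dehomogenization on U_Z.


f(x, y) = -2*x**3 + x**2*y + x**2 + 2*x*y**2 + 2*x*y + 3*x + y**3 + y**2 + 3*y + 3

On U_Z we set Z = 1. Each monomial c·X^i·Y^j·Z^k in F becomes c·x^i·y^j·1^k = c·x^i·y^j.
Substituting Z = 1: F(X, Y, 1) = -2*x**3 + x**2*y + x**2 + 2*x*y**2 + 2*x*y + 3*x + y**3 + y**2 + 3*y + 3.
Note: deg(f) ≤ deg(F) = 3; strict inequality happens when F is divisible by Z (lost terms).


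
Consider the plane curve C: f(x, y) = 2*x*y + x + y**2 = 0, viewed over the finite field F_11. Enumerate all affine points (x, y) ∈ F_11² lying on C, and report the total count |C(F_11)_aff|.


Affine F_11-points: {(0, 0), (1, 10), (4, 6), (4, 8), (5, 3), (5, 9), (7, 1), (7, 7), (8, 2), (8, 4)}; count = 10.

For each of the 121 pairs (x, y) ∈ F_11², evaluate f(x, y) mod 11. Record the zeros.
  x = 0: [0↦0, 1↦1, 2↦4, 3↦9, 4↦5, 5↦3, 6↦3, 7↦5, 8↦9, 9↦4, 10↦1]  zeros at y ∈ {0}
  x = 1: [0↦1, 1↦4, 2↦9, 3↦5, 4↦3, 5↦3, 6↦5, 7↦9, 8↦4, 9↦1, 10↦0]  zeros at y ∈ {10}
  x = 2: [0↦2, 1↦7, 2↦3, 3↦1, 4↦1, 5↦3, 6↦7, 7↦2, 8↦10, 9↦9, 10↦10]  zeros at y ∈ ∅
  x = 3: [0↦3, 1↦10, 2↦8, 3↦8, 4↦10, 5↦3, 6↦9, 7↦6, 8↦5, 9↦6, 10↦9]  zeros at y ∈ ∅
  x = 4: [0↦4, 1↦2, 2↦2, 3↦4, 4↦8, 5↦3, 6↦0, 7↦10, 8↦0, 9↦3, 10↦8]  zeros at y ∈ {6, 8}
  x = 5: [0↦5, 1↦5, 2↦7, 3↦0, 4↦6, 5↦3, 6↦2, 7↦3, 8↦6, 9↦0, 10↦7]  zeros at y ∈ {3, 9}
  x = 6: [0↦6, 1↦8, 2↦1, 3↦7, 4↦4, 5↦3, 6↦4, 7↦7, 8↦1, 9↦8, 10↦6]  zeros at y ∈ ∅
  x = 7: [0↦7, 1↦0, 2↦6, 3↦3, 4↦2, 5↦3, 6↦6, 7↦0, 8↦7, 9↦5, 10↦5]  zeros at y ∈ {1, 7}
  x = 8: [0↦8, 1↦3, 2↦0, 3↦10, 4↦0, 5↦3, 6↦8, 7↦4, 8↦2, 9↦2, 10↦4]  zeros at y ∈ {2, 4}
  x = 9: [0↦9, 1↦6, 2↦5, 3↦6, 4↦9, 5↦3, 6↦10, 7↦8, 8↦8, 9↦10, 10↦3]  zeros at y ∈ ∅
  x = 10: [0↦10, 1↦9, 2↦10, 3↦2, 4↦7, 5↦3, 6↦1, 7↦1, 8↦3, 9↦7, 10↦2]  zeros at y ∈ ∅
Collecting zeros: affine points = {(0, 0), (1, 10), (4, 6), (4, 8), (5, 3), (5, 9), (7, 1), (7, 7), (8, 2), (8, 4)}.
Total count |C(F_11)_aff| = 10.


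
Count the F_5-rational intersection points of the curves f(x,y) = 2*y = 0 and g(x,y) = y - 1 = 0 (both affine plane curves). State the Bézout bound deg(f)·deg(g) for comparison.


Common zeros: ∅; count = 0; Bézout bound = 1.

deg(f) = 1, deg(g) = 1, so Bézout bound = 1.
Scan x ∈ F_5. For each x, list the y ∈ F_5 with f(x, y) ≡ 0 and those with g(x, y) ≡ 0 (mod 5); the common zeros in that column are the intersection.
  x = 0: f ≡ 0 at y ∈ {0}; g ≡ 0 at y ∈ {1}; common: ∅.
  x = 1: f ≡ 0 at y ∈ {0}; g ≡ 0 at y ∈ {1}; common: ∅.
  x = 2: f ≡ 0 at y ∈ {0}; g ≡ 0 at y ∈ {1}; common: ∅.
  x = 3: f ≡ 0 at y ∈ {0}; g ≡ 0 at y ∈ {1}; common: ∅.
  x = 4: f ≡ 0 at y ∈ {0}; g ≡ 0 at y ∈ {1}; common: ∅.
Collecting: common zeros = ∅, so the count is 0.
Comparison with the Bézout bound: 0 ≤ 1 = deg(f)·deg(g), as expected for curves with no common component (the affine F_5-count falls short of the bound because intersections may lie at infinity, over extension fields, or carry multiplicity).


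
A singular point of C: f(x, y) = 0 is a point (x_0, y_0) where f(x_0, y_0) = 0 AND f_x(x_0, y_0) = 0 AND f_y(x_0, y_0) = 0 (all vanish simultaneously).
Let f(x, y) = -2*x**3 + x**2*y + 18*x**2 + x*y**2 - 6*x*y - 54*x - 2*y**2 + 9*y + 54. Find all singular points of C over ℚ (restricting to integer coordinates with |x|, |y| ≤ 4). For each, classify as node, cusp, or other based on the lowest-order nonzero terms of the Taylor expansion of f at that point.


Singular points: {(3, 0)}; classification: cusp.

Compute partial derivatives:
  f_x = -6*x**2 + 2*x*y + 36*x + y**2 - 6*y - 54.
  f_y = x**2 + 2*x*y - 6*x - 4*y + 9.
Scan x_0 ∈ {−4, ..., 4}. For each x_0, f_y(x_0, y) is a polynomial in y; find its integer roots y ∈ {−4, ..., 4}, then test f_x and f at those candidates.
  x = -4: f_y(-4, y) = 49 - 12*y; no integer root y with |y| ≤ 4.
  x = -3: f_y(-3, y) = 36 - 10*y; no integer root y with |y| ≤ 4.
  x = -2: f_y(-2, y) = 25 - 8*y; no integer root y with |y| ≤ 4.
  x = -1: f_y(-1, y) = 16 - 6*y; no integer root y with |y| ≤ 4.
  x = 0: f_y(0, y) = 9 - 4*y; no integer root y with |y| ≤ 4.
  x = 1: f_y(1, y) = 4 - 2*y; vanishes at y ∈ {2}. (1, 2): f_x = -28 ≠ 0.
  x = 2: f_y(2, y) = 1; no integer root y with |y| ≤ 4.
  x = 3: f_y(3, y) = 2*y; vanishes at y ∈ {0}. (3, 0): f_x = 0, f = 0 — SINGULAR.
  x = 4: f_y(4, y) = 4*y + 1; no integer root y with |y| ≤ 4.
Only singular point on the grid: (3, 0).
Classify: substitute x = 3 + u, y = 0 + v and expand: f = -2*u**3 + u**2*v + u*v**2 + v**2.
No constant or linear terms (consistent with a singular point). Quadratic part: v**2. Cubic part: -2*u**3 + u**2*v + u*v**2.
The quadratic part v**2 is a perfect square, so there is a single (double) tangent line v = 0, i.e. y = 0. Restricting the cubic part to that line (v = 0) leaves -2*u**3 ≠ 0, so f is not divisible by v and the branch is v² ≈ 2*u**3 to lowest order — this is a cusp.
Classification: cusp.


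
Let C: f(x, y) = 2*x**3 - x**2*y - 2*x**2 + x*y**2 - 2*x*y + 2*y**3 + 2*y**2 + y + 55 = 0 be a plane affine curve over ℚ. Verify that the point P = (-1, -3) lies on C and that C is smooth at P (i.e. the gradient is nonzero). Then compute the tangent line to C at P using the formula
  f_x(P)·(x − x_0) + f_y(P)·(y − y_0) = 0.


Tangent line at P: 19*x + 50*y + 169 = 0.

Step 1: f(-1, -3) = 0, so P lies on C.
Step 2: partial derivatives
  f_x(x, y) = 6*x**2 - 2*x*y - 4*x + y**2 - 2*y, f_y(x, y) = -x**2 + 2*x*y - 2*x + 6*y**2 + 4*y + 1.
  f_x(P) = 19, f_y(P) = 50 (gradient nonzero, so P is smooth).
Step 3: tangent line at P: 19·(x − -1) + 50·(y − -3) = 0.
Expanding: 19*x + 50*y + 169 = 0.


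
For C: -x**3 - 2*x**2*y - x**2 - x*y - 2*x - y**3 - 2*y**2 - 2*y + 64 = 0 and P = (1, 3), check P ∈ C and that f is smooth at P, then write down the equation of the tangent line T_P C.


Tangent line at P: -22*x - 44*y + 154 = 0.

Step 1: f(1, 3) = 0, so P lies on C.
Step 2: partial derivatives
  f_x(x, y) = -3*x**2 - 4*x*y - 2*x - y - 2, f_y(x, y) = -2*x**2 - x - 3*y**2 - 4*y - 2.
  f_x(P) = -22, f_y(P) = -44 (gradient nonzero, so P is smooth).
Step 3: tangent line at P: -22·(x − 1) + -44·(y − 3) = 0.
Expanding: -22*x - 44*y + 154 = 0.


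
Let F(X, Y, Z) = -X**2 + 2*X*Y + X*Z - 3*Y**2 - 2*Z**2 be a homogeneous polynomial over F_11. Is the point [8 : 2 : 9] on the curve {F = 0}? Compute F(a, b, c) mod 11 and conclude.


F(8,2,9) ≡ 9 (mod 11); P is NOT on the curve.

Evaluate F(8, 2, 9) term-by-term (mod 11).
  -X**2 ↦ -1·64·1·1 = -64
  2*X*Y ↦ 2·8·2·1 = 32
  X*Z ↦ 1·8·1·9 = 72
  -3*Y**2 ↦ -3·1·4·1 = -12
  -2*Z**2 ↦ -2·1·1·81 = -162
Sum: F(8, 2, 9) = (-64) + (32) + (72) + (-12) + (-162) = -134.
Reducing mod 11: -134 ≡ 9 (mod 11).
Since F(a, b, c) ≡ 9 ≠ 0 (mod 11), P does NOT lie on the curve.


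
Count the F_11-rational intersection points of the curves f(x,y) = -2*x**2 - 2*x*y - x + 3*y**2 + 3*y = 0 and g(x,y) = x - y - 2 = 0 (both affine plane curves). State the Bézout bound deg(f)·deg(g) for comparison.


Common zeros: {(6, 4), (10, 8)}; count = 2; Bézout bound = 2.

deg(f) = 2, deg(g) = 1, so Bézout bound = 2.
Scan x ∈ F_11. For each x, list the y ∈ F_11 with f(x, y) ≡ 0 and those with g(x, y) ≡ 0 (mod 11); the common zeros in that column are the intersection.
  x = 0: f ≡ 0 at y ∈ {0, 10}; g ≡ 0 at y ∈ {9}; common: ∅.
  x = 1: f ≡ 0 at y ∈ {2, 5}; g ≡ 0 at y ∈ {10}; common: ∅.
  x = 2: f ≡ 0 at y ∈ {2}; g ≡ 0 at y ∈ {0}; common: ∅.
  x = 3: f ≡ 0 at y ∈ ∅; g ≡ 0 at y ∈ {1}; common: ∅.
  x = 4: f ≡ 0 at y ∈ ∅; g ≡ 0 at y ∈ {2}; common: ∅.
  x = 5: f ≡ 0 at y ∈ {0, 6}; g ≡ 0 at y ∈ {3}; common: ∅.
  x = 6: f ≡ 0 at y ∈ {4, 10}; g ≡ 0 at y ∈ {4}; common: {4}.
  x = 7: f ≡ 0 at y ∈ ∅; g ≡ 0 at y ∈ {5}; common: ∅.
  x = 8: f ≡ 0 at y ∈ ∅; g ≡ 0 at y ∈ {6}; common: ∅.
  x = 9: f ≡ 0 at y ∈ {8}; g ≡ 0 at y ∈ {7}; common: ∅.
  x = 10: f ≡ 0 at y ∈ {5, 8}; g ≡ 0 at y ∈ {8}; common: {8}.
Collecting: common zeros = {(6, 4), (10, 8)}, so the count is 2.
Comparison with the Bézout bound: 2 ≤ 2 = deg(f)·deg(g), as expected for curves with no common component (the bound is attained).


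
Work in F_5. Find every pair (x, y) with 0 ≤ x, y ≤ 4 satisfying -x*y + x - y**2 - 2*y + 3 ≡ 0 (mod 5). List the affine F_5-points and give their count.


Affine F_5-points: {(0, 1), (0, 2), (1, 1), (2, 0), (2, 1), (3, 1), (3, 4), (4, 1), (4, 3)}; count = 9.

For each of the 25 pairs (x, y) ∈ F_5², evaluate f(x, y) mod 5. Record the zeros.
  x = 0: [0↦3, 1↦0, 2↦0, 3↦3, 4↦4]  zeros at y ∈ {1, 2}
  x = 1: [0↦4, 1↦0, 2↦4, 3↦1, 4↦1]  zeros at y ∈ {1}
  x = 2: [0↦0, 1↦0, 2↦3, 3↦4, 4↦3]  zeros at y ∈ {0, 1}
  x = 3: [0↦1, 1↦0, 2↦2, 3↦2, 4↦0]  zeros at y ∈ {1, 4}
  x = 4: [0↦2, 1↦0, 2↦1, 3↦0, 4↦2]  zeros at y ∈ {1, 3}
Collecting zeros: affine points = {(0, 1), (0, 2), (1, 1), (2, 0), (2, 1), (3, 1), (3, 4), (4, 1), (4, 3)}.
Total count |C(F_5)_aff| = 9.


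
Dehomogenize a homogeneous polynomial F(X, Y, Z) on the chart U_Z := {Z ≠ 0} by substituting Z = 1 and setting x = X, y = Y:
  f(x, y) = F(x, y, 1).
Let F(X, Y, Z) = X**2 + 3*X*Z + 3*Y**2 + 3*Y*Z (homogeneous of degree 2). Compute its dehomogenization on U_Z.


f(x, y) = x**2 + 3*x + 3*y**2 + 3*y

On U_Z we set Z = 1. Each monomial c·X^i·Y^j·Z^k in F becomes c·x^i·y^j·1^k = c·x^i·y^j.
Substituting Z = 1: F(X, Y, 1) = x**2 + 3*x + 3*y**2 + 3*y.
Note: deg(f) ≤ deg(F) = 2; strict inequality happens when F is divisible by Z (lost terms).


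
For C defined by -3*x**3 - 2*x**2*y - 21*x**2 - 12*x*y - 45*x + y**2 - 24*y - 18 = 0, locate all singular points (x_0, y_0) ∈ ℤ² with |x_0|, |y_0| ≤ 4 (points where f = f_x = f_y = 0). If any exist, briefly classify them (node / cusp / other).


Singular points: {(-3, 3)}; classification: cusp.

Compute partial derivatives:
  f_x = -9*x**2 - 4*x*y - 42*x - 12*y - 45.
  f_y = -2*x**2 - 12*x + 2*y - 24.
Scan x_0 ∈ {−4, ..., 4}. For each x_0, f_y(x_0, y) is a polynomial in y; find its integer roots y ∈ {−4, ..., 4}, then test f_x and f at those candidates.
  x = -4: f_y(-4, y) = 2*y - 8; vanishes at y ∈ {4}. (-4, 4): f_x = -5 ≠ 0.
  x = -3: f_y(-3, y) = 2*y - 6; vanishes at y ∈ {3}. (-3, 3): f_x = 0, f = 0 — SINGULAR.
  x = -2: f_y(-2, y) = 2*y - 8; vanishes at y ∈ {4}. (-2, 4): f_x = -13 ≠ 0.
  x = -1: f_y(-1, y) = 2*y - 14; no integer root y with |y| ≤ 4.
  x = 0: f_y(0, y) = 2*y - 24; no integer root y with |y| ≤ 4.
  x = 1: f_y(1, y) = 2*y - 38; no integer root y with |y| ≤ 4.
  x = 2: f_y(2, y) = 2*y - 56; no integer root y with |y| ≤ 4.
  x = 3: f_y(3, y) = 2*y - 78; no integer root y with |y| ≤ 4.
  x = 4: f_y(4, y) = 2*y - 104; no integer root y with |y| ≤ 4.
Only singular point on the grid: (-3, 3).
Classify: substitute x = -3 + u, y = 3 + v and expand: f = -3*u**3 - 2*u**2*v + v**2.
No constant or linear terms (consistent with a singular point). Quadratic part: v**2. Cubic part: -3*u**3 - 2*u**2*v.
The quadratic part v**2 is a perfect square, so there is a single (double) tangent line v = 0, i.e. y = 3. Restricting the cubic part to that line (v = 0) leaves -3*u**3 ≠ 0, so f is not divisible by v and the branch is v² ≈ 3*u**3 to lowest order — this is a cusp.
Classification: cusp.


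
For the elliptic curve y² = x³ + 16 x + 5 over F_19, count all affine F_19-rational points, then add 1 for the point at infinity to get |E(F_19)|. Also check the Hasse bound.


Affine points = {(0, 9), (0, 10), (2, 8), (2, 11), (3, 2), (3, 17), (4, 0), (5, 1), (5, 18), (7, 2), (7, 17), (9, 2), (9, 17), (10, 5), (10, 14), (11, 7), (11, 12), (12, 5), (12, 14), (13, 4), (13, 15), (14, 3), (14, 16), (16, 5), (16, 14), (18, 8), (18, 11)}; affine count = 27; |E(F_19)| = 28.

Discriminant check: Δ ∝ 4a³ + 27b² = 4·16³ + 27·5² = 4·4096 + 27·25 ≡ 16 (mod 19). Nonzero ⇒ E is nonsingular.
For each x ∈ F_19, compute rhs = x³ + 16·x + 5 mod 19, then count y ∈ F_19 with y² ≡ rhs.
  x = 0: rhs = 5, matching y values: 9, 10 (2 points).
  x = 1: rhs = 3, matching y values: none (0 points).
  x = 2: rhs = 7, matching y values: 8, 11 (2 points).
  x = 3: rhs = 4, matching y values: 2, 17 (2 points).
  x = 4: rhs = 0, matching y values: 0 (1 points).
  x = 5: rhs = 1, matching y values: 1, 18 (2 points).
  x = 6: rhs = 13, matching y values: none (0 points).
  x = 7: rhs = 4, matching y values: 2, 17 (2 points).
  x = 8: rhs = 18, matching y values: none (0 points).
  x = 9: rhs = 4, matching y values: 2, 17 (2 points).
  x = 10: rhs = 6, matching y values: 5, 14 (2 points).
  x = 11: rhs = 11, matching y values: 7, 12 (2 points).
  x = 12: rhs = 6, matching y values: 5, 14 (2 points).
  x = 13: rhs = 16, matching y values: 4, 15 (2 points).
  x = 14: rhs = 9, matching y values: 3, 16 (2 points).
  x = 15: rhs = 10, matching y values: none (0 points).
  x = 16: rhs = 6, matching y values: 5, 14 (2 points).
  x = 17: rhs = 3, matching y values: none (0 points).
  x = 18: rhs = 7, matching y values: 8, 11 (2 points).
Total affine count: 27.
Full point count |E(F_19)| = 27 + 1 = 28.
Hasse bound: |28 − (19+1)| = |8| = 8 ≤ 2√19 ≈ 8.7178 ✓.


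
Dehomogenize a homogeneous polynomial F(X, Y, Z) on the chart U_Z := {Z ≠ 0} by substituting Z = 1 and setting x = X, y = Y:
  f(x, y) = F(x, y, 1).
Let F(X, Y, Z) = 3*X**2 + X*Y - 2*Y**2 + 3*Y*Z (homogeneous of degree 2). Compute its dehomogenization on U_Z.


f(x, y) = 3*x**2 + x*y - 2*y**2 + 3*y

On U_Z we set Z = 1. Each monomial c·X^i·Y^j·Z^k in F becomes c·x^i·y^j·1^k = c·x^i·y^j.
Substituting Z = 1: F(X, Y, 1) = 3*x**2 + x*y - 2*y**2 + 3*y.
Note: deg(f) ≤ deg(F) = 2; strict inequality happens when F is divisible by Z (lost terms).


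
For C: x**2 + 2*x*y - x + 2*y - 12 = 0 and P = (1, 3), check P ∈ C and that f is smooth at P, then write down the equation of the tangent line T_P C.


Tangent line at P: 7*x + 4*y - 19 = 0.

Step 1: f(1, 3) = 0, so P lies on C.
Step 2: partial derivatives
  f_x(x, y) = 2*x + 2*y - 1, f_y(x, y) = 2*x + 2.
  f_x(P) = 7, f_y(P) = 4 (gradient nonzero, so P is smooth).
Step 3: tangent line at P: 7·(x − 1) + 4·(y − 3) = 0.
Expanding: 7*x + 4*y - 19 = 0.


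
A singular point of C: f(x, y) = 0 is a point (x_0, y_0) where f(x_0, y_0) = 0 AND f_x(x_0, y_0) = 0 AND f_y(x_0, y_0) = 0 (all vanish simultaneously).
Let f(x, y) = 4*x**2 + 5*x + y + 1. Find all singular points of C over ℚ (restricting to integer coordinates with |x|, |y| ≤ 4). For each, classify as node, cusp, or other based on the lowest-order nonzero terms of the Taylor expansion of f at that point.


No singular points in the scanned grid; C is smooth there.

Compute partial derivatives:
  f_x = 8*x + 5.
  f_y = 1.
f_y = 1 is a nonzero constant, so f_y never vanishes: no point (x, y) can satisfy f = f_x = f_y = 0. In particular no (x, y) ∈ {−4, ..., 4}² is singular; the curve is smooth.


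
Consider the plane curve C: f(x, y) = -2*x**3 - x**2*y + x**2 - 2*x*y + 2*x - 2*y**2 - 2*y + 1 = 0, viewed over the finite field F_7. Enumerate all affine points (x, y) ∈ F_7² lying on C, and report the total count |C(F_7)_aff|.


Affine F_7-points: {(2, 0), (2, 2), (5, 3)}; count = 3.

For each of the 49 pairs (x, y) ∈ F_7², evaluate f(x, y) mod 7. Record the zeros.
  x = 0: [0↦1, 1↦4, 2↦3, 3↦5, 4↦3, 5↦4, 6↦1]  zeros at y ∈ ∅
  x = 1: [0↦2, 1↦2, 2↦5, 3↦4, 4↦6, 5↦4, 6↦5]  zeros at y ∈ ∅
  x = 2: [0↦0, 1↦2, 2↦0, 3↦1, 4↦5, 5↦5, 6↦1]  zeros at y ∈ {0, 2}
  x = 3: [0↦4, 1↦6, 2↦4, 3↦5, 4↦2, 5↦2, 6↦5]  zeros at y ∈ ∅
  x = 4: [0↦2, 1↦2, 2↦5, 3↦4, 4↦6, 5↦4, 6↦5]  zeros at y ∈ ∅
  x = 5: [0↦3, 1↦6, 2↦5, 3↦0, 4↦5, 5↦6, 6↦3]  zeros at y ∈ {3}
  x = 6: [0↦2, 1↦6, 2↦6, 3↦2, 4↦1, 5↦3, 6↦1]  zeros at y ∈ ∅
Collecting zeros: affine points = {(2, 0), (2, 2), (5, 3)}.
Total count |C(F_7)_aff| = 3.


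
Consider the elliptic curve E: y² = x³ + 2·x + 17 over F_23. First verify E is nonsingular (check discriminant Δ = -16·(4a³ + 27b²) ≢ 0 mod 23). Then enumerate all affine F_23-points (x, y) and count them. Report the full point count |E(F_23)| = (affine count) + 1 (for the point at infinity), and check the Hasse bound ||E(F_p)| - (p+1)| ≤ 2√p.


Affine points = {(2, 11), (2, 12), (3, 2), (3, 21), (7, 11), (7, 12), (8, 4), (8, 19), (10, 5), (10, 18), (11, 6), (11, 17), (13, 3), (13, 20), (14, 11), (14, 12), (15, 8), (15, 15)}; affine count = 18; |E(F_23)| = 19.

Discriminant check: Δ ∝ 4a³ + 27b² = 4·2³ + 27·17² = 4·8 + 27·289 ≡ 15 (mod 23). Nonzero ⇒ E is nonsingular.
For each x ∈ F_23, compute rhs = x³ + 2·x + 17 mod 23, then count y ∈ F_23 with y² ≡ rhs.
  x = 0: rhs = 17, matching y values: none (0 points).
  x = 1: rhs = 20, matching y values: none (0 points).
  x = 2: rhs = 6, matching y values: 11, 12 (2 points).
  x = 3: rhs = 4, matching y values: 2, 21 (2 points).
  x = 4: rhs = 20, matching y values: none (0 points).
  x = 5: rhs = 14, matching y values: none (0 points).
  x = 6: rhs = 15, matching y values: none (0 points).
  x = 7: rhs = 6, matching y values: 11, 12 (2 points).
  x = 8: rhs = 16, matching y values: 4, 19 (2 points).
  x = 9: rhs = 5, matching y values: none (0 points).
  x = 10: rhs = 2, matching y values: 5, 18 (2 points).
  x = 11: rhs = 13, matching y values: 6, 17 (2 points).
  x = 12: rhs = 21, matching y values: none (0 points).
  x = 13: rhs = 9, matching y values: 3, 20 (2 points).
  x = 14: rhs = 6, matching y values: 11, 12 (2 points).
  x = 15: rhs = 18, matching y values: 8, 15 (2 points).
  x = 16: rhs = 5, matching y values: none (0 points).
  x = 17: rhs = 19, matching y values: none (0 points).
  x = 18: rhs = 20, matching y values: none (0 points).
  x = 19: rhs = 14, matching y values: none (0 points).
  x = 20: rhs = 7, matching y values: none (0 points).
  x = 21: rhs = 5, matching y values: none (0 points).
  x = 22: rhs = 14, matching y values: none (0 points).
Total affine count: 18.
Full point count |E(F_23)| = 18 + 1 = 19.
Hasse bound: |19 − (23+1)| = |-5| = 5 ≤ 2√23 ≈ 9.5917 ✓.


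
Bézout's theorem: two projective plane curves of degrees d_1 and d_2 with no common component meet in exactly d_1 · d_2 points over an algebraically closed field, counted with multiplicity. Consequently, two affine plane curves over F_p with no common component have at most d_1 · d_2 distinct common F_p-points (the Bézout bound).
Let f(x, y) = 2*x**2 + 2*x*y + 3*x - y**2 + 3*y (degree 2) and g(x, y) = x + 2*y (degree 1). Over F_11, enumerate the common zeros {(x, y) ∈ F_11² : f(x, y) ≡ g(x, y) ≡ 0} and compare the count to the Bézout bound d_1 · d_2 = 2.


Common zeros: {(0, 0), (9, 1)}; count = 2; Bézout bound = 2.

deg(f) = 2, deg(g) = 1, so Bézout bound = 2.
Scan x ∈ F_11. For each x, list the y ∈ F_11 with f(x, y) ≡ 0 and those with g(x, y) ≡ 0 (mod 11); the common zeros in that column are the intersection.
  x = 0: f ≡ 0 at y ∈ {0, 3}; g ≡ 0 at y ∈ {0}; common: {0}.
  x = 1: f ≡ 0 at y ∈ {2, 3}; g ≡ 0 at y ∈ {5}; common: ∅.
  x = 2: f ≡ 0 at y ∈ ∅; g ≡ 0 at y ∈ {10}; common: ∅.
  x = 3: f ≡ 0 at y ∈ ∅; g ≡ 0 at y ∈ {4}; common: ∅.
  x = 4: f ≡ 0 at y ∈ {0}; g ≡ 0 at y ∈ {9}; common: ∅.
  x = 5: f ≡ 0 at y ∈ {1}; g ≡ 0 at y ∈ {3}; common: ∅.
  x = 6: f ≡ 0 at y ∈ ∅; g ≡ 0 at y ∈ {8}; common: ∅.
  x = 7: f ≡ 0 at y ∈ ∅; g ≡ 0 at y ∈ {2}; common: ∅.
  x = 8: f ≡ 0 at y ∈ {9, 10}; g ≡ 0 at y ∈ {7}; common: ∅.
  x = 9: f ≡ 0 at y ∈ {1, 9}; g ≡ 0 at y ∈ {1}; common: {1}.
  x = 10: f ≡ 0 at y ∈ ∅; g ≡ 0 at y ∈ {6}; common: ∅.
Collecting: common zeros = {(0, 0), (9, 1)}, so the count is 2.
Comparison with the Bézout bound: 2 ≤ 2 = deg(f)·deg(g), as expected for curves with no common component (the bound is attained).


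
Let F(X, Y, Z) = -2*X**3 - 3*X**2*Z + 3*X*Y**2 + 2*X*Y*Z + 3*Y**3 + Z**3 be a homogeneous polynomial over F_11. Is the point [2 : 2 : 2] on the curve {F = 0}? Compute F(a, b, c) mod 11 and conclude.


F(2,2,2) ≡ 10 (mod 11); P is NOT on the curve.

Evaluate F(2, 2, 2) term-by-term (mod 11).
  -2*X**3 ↦ -2·8·1·1 = -16
  -3*X**2*Z ↦ -3·4·1·2 = -24
  3*X*Y**2 ↦ 3·2·4·1 = 24
  2*X*Y*Z ↦ 2·2·2·2 = 16
  3*Y**3 ↦ 3·1·8·1 = 24
  Z**3 ↦ 1·1·1·8 = 8
Sum: F(2, 2, 2) = (-16) + (-24) + (24) + (16) + (24) + (8) = 32.
Reducing mod 11: 32 ≡ 10 (mod 11).
Since F(a, b, c) ≡ 10 ≠ 0 (mod 11), P does NOT lie on the curve.


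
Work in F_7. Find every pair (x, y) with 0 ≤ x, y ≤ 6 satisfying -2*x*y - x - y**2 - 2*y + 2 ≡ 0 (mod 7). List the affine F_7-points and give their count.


Affine F_7-points: {(2, 0), (2, 1), (3, 2), (3, 4), (4, 5), (4, 6)}; count = 6.

For each of the 49 pairs (x, y) ∈ F_7², evaluate f(x, y) mod 7. Record the zeros.
  x = 0: [0↦2, 1↦6, 2↦1, 3↦1, 4↦6, 5↦2, 6↦3]  zeros at y ∈ ∅
  x = 1: [0↦1, 1↦3, 2↦3, 3↦1, 4↦4, 5↦5, 6↦4]  zeros at y ∈ ∅
  x = 2: [0↦0, 1↦0, 2↦5, 3↦1, 4↦2, 5↦1, 6↦5]  zeros at y ∈ {0, 1}
  x = 3: [0↦6, 1↦4, 2↦0, 3↦1, 4↦0, 5↦4, 6↦6]  zeros at y ∈ {2, 4}
  x = 4: [0↦5, 1↦1, 2↦2, 3↦1, 4↦5, 5↦0, 6↦0]  zeros at y ∈ {5, 6}
  x = 5: [0↦4, 1↦5, 2↦4, 3↦1, 4↦3, 5↦3, 6↦1]  zeros at y ∈ ∅
  x = 6: [0↦3, 1↦2, 2↦6, 3↦1, 4↦1, 5↦6, 6↦2]  zeros at y ∈ ∅
Collecting zeros: affine points = {(2, 0), (2, 1), (3, 2), (3, 4), (4, 5), (4, 6)}.
Total count |C(F_7)_aff| = 6.


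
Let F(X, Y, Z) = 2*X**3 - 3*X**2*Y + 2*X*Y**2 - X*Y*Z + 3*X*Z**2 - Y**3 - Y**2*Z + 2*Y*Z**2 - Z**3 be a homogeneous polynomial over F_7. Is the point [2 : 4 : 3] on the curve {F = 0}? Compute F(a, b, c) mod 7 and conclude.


F(2,4,3) ≡ 2 (mod 7); P is NOT on the curve.

Evaluate F(2, 4, 3) term-by-term (mod 7).
  2*X**3 ↦ 2·8·1·1 = 16
  -3*X**2*Y ↦ -3·4·4·1 = -48
  2*X*Y**2 ↦ 2·2·16·1 = 64
  -X*Y*Z ↦ -1·2·4·3 = -24
  3*X*Z**2 ↦ 3·2·1·9 = 54
  -Y**3 ↦ -1·1·64·1 = -64
  -Y**2*Z ↦ -1·1·16·3 = -48
  2*Y*Z**2 ↦ 2·1·4·9 = 72
  -Z**3 ↦ -1·1·1·27 = -27
Sum: F(2, 4, 3) = (16) + (-48) + (64) + (-24) + (54) + (-64) + (-48) + (72) + (-27) = -5.
Reducing mod 7: -5 ≡ 2 (mod 7).
Since F(a, b, c) ≡ 2 ≠ 0 (mod 7), P does NOT lie on the curve.


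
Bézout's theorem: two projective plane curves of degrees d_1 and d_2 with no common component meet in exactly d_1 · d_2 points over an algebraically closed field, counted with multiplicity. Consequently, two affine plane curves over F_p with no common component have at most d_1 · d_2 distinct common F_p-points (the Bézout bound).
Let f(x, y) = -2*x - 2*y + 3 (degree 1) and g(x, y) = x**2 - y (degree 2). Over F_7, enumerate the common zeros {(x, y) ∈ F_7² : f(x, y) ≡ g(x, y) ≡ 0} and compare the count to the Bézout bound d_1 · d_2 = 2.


Common zeros: {(3, 2)}; count = 1; Bézout bound = 2.

deg(f) = 1, deg(g) = 2, so Bézout bound = 2.
Scan x ∈ F_7. For each x, list the y ∈ F_7 with f(x, y) ≡ 0 and those with g(x, y) ≡ 0 (mod 7); the common zeros in that column are the intersection.
  x = 0: f ≡ 0 at y ∈ {5}; g ≡ 0 at y ∈ {0}; common: ∅.
  x = 1: f ≡ 0 at y ∈ {4}; g ≡ 0 at y ∈ {1}; common: ∅.
  x = 2: f ≡ 0 at y ∈ {3}; g ≡ 0 at y ∈ {4}; common: ∅.
  x = 3: f ≡ 0 at y ∈ {2}; g ≡ 0 at y ∈ {2}; common: {2}.
  x = 4: f ≡ 0 at y ∈ {1}; g ≡ 0 at y ∈ {2}; common: ∅.
  x = 5: f ≡ 0 at y ∈ {0}; g ≡ 0 at y ∈ {4}; common: ∅.
  x = 6: f ≡ 0 at y ∈ {6}; g ≡ 0 at y ∈ {1}; common: ∅.
Collecting: common zeros = {(3, 2)}, so the count is 1.
Comparison with the Bézout bound: 1 ≤ 2 = deg(f)·deg(g), as expected for curves with no common component (the affine F_7-count falls short of the bound because intersections may lie at infinity, over extension fields, or carry multiplicity).


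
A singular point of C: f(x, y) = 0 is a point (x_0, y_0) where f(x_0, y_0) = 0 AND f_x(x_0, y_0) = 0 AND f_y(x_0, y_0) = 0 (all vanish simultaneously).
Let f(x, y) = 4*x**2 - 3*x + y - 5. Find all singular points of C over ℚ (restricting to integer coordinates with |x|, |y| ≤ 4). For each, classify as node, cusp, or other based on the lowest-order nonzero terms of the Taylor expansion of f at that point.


No singular points in the scanned grid; C is smooth there.

Compute partial derivatives:
  f_x = 8*x - 3.
  f_y = 1.
f_y = 1 is a nonzero constant, so f_y never vanishes: no point (x, y) can satisfy f = f_x = f_y = 0. In particular no (x, y) ∈ {−4, ..., 4}² is singular; the curve is smooth.


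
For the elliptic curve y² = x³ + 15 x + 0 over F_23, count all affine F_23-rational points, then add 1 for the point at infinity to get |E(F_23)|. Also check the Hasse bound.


Affine points = {(0, 0), (1, 4), (1, 19), (3, 7), (3, 16), (4, 3), (4, 20), (5, 4), (5, 19), (9, 6), (9, 17), (10, 0), (11, 1), (11, 22), (13, 0), (15, 9), (15, 14), (16, 9), (16, 14), (17, 4), (17, 19), (21, 10), (21, 13)}; affine count = 23; |E(F_23)| = 24.

Discriminant check: Δ ∝ 4a³ + 27b² = 4·15³ + 27·0² = 4·3375 + 27·0 ≡ 22 (mod 23). Nonzero ⇒ E is nonsingular.
For each x ∈ F_23, compute rhs = x³ + 15·x + 0 mod 23, then count y ∈ F_23 with y² ≡ rhs.
  x = 0: rhs = 0, matching y values: 0 (1 points).
  x = 1: rhs = 16, matching y values: 4, 19 (2 points).
  x = 2: rhs = 15, matching y values: none (0 points).
  x = 3: rhs = 3, matching y values: 7, 16 (2 points).
  x = 4: rhs = 9, matching y values: 3, 20 (2 points).
  x = 5: rhs = 16, matching y values: 4, 19 (2 points).
  x = 6: rhs = 7, matching y values: none (0 points).
  x = 7: rhs = 11, matching y values: none (0 points).
  x = 8: rhs = 11, matching y values: none (0 points).
  x = 9: rhs = 13, matching y values: 6, 17 (2 points).
  x = 10: rhs = 0, matching y values: 0 (1 points).
  x = 11: rhs = 1, matching y values: 1, 22 (2 points).
  x = 12: rhs = 22, matching y values: none (0 points).
  x = 13: rhs = 0, matching y values: 0 (1 points).
  x = 14: rhs = 10, matching y values: none (0 points).
  x = 15: rhs = 12, matching y values: 9, 14 (2 points).
  x = 16: rhs = 12, matching y values: 9, 14 (2 points).
  x = 17: rhs = 16, matching y values: 4, 19 (2 points).
  x = 18: rhs = 7, matching y values: none (0 points).
  x = 19: rhs = 14, matching y values: none (0 points).
  x = 20: rhs = 20, matching y values: none (0 points).
  x = 21: rhs = 8, matching y values: 10, 13 (2 points).
  x = 22: rhs = 7, matching y values: none (0 points).
Total affine count: 23.
Full point count |E(F_23)| = 23 + 1 = 24.
Hasse bound: |24 − (23+1)| = |0| = 0 ≤ 2√23 ≈ 9.5917 ✓.


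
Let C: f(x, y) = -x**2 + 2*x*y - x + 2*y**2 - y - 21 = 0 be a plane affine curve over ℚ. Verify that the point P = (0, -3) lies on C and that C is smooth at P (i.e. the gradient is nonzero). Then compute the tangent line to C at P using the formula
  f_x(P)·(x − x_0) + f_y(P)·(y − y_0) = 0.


Tangent line at P: -7*x - 13*y - 39 = 0.

Step 1: f(0, -3) = 0, so P lies on C.
Step 2: partial derivatives
  f_x(x, y) = -2*x + 2*y - 1, f_y(x, y) = 2*x + 4*y - 1.
  f_x(P) = -7, f_y(P) = -13 (gradient nonzero, so P is smooth).
Step 3: tangent line at P: -7·(x − 0) + -13·(y − -3) = 0.
Expanding: -7*x - 13*y - 39 = 0.


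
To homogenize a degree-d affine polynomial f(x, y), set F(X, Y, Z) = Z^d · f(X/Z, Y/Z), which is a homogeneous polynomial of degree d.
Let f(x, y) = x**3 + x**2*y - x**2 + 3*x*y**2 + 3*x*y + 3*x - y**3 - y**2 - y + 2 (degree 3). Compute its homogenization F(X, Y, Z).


F(X, Y, Z) = X**3 + X**2*Y - X**2*Z + 3*X*Y**2 + 3*X*Y*Z + 3*X*Z**2 - Y**3 - Y**2*Z - Y*Z**2 + 2*Z**3

deg(f) = 3.
Substitute x = X/Z, y = Y/Z into f, then multiply by Z^3.
  monomial 1·x^3·y^0 ↦ 1·X^3·Y^0·Z^0.
  monomial 1·x^2·y^1 ↦ 1·X^2·Y^1·Z^0.
  monomial -1·x^2·y^0 ↦ -1·X^2·Y^0·Z^1.
  monomial 3·x^1·y^2 ↦ 3·X^1·Y^2·Z^0.
  monomial 3·x^1·y^1 ↦ 3·X^1·Y^1·Z^1.
  monomial 3·x^1·y^0 ↦ 3·X^1·Y^0·Z^2.
  monomial -1·x^0·y^3 ↦ -1·X^0·Y^3·Z^0.
  monomial -1·x^0·y^2 ↦ -1·X^0·Y^2·Z^1.
  monomial -1·x^0·y^1 ↦ -1·X^0·Y^1·Z^2.
  monomial 2·x^0·y^0 ↦ 2·X^0·Y^0·Z^3.
Collecting: F(X, Y, Z) = X**3 + X**2*Y - X**2*Z + 3*X*Y**2 + 3*X*Y*Z + 3*X*Z**2 - Y**3 - Y**2*Z - Y*Z**2 + 2*Z**3.


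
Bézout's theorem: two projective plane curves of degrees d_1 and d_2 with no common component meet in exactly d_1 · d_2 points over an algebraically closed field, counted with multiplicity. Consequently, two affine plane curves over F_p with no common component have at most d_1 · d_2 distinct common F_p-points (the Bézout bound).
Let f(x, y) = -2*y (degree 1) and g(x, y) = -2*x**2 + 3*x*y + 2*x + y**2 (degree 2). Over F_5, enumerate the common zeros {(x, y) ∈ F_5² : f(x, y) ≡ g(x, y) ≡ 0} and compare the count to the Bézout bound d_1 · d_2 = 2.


Common zeros: {(0, 0), (1, 0)}; count = 2; Bézout bound = 2.

deg(f) = 1, deg(g) = 2, so Bézout bound = 2.
Scan x ∈ F_5. For each x, list the y ∈ F_5 with f(x, y) ≡ 0 and those with g(x, y) ≡ 0 (mod 5); the common zeros in that column are the intersection.
  x = 0: f ≡ 0 at y ∈ {0}; g ≡ 0 at y ∈ {0}; common: {0}.
  x = 1: f ≡ 0 at y ∈ {0}; g ≡ 0 at y ∈ {0, 2}; common: {0}.
  x = 2: f ≡ 0 at y ∈ {0}; g ≡ 0 at y ∈ ∅; common: ∅.
  x = 3: f ≡ 0 at y ∈ {0}; g ≡ 0 at y ∈ {2, 4}; common: ∅.
  x = 4: f ≡ 0 at y ∈ {0}; g ≡ 0 at y ∈ {4}; common: ∅.
Collecting: common zeros = {(0, 0), (1, 0)}, so the count is 2.
Comparison with the Bézout bound: 2 ≤ 2 = deg(f)·deg(g), as expected for curves with no common component (the bound is attained).


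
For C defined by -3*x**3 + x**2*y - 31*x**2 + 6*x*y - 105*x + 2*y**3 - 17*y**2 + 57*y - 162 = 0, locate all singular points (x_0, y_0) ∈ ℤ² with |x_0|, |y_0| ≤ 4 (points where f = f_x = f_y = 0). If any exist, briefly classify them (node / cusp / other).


Singular points: {(-3, 3)}; classification: node.

Compute partial derivatives:
  f_x = -9*x**2 + 2*x*y - 62*x + 6*y - 105.
  f_y = x**2 + 6*x + 6*y**2 - 34*y + 57.
Scan x_0 ∈ {−4, ..., 4}. For each x_0, f_y(x_0, y) is a polynomial in y; find its integer roots y ∈ {−4, ..., 4}, then test f_x and f at those candidates.
  x = -4: f_y(-4, y) = 6*y**2 - 34*y + 49; no integer root y with |y| ≤ 4.
  x = -3: f_y(-3, y) = 6*y**2 - 34*y + 48; vanishes at y ∈ {3}. (-3, 3): f_x = 0, f = 0 — SINGULAR.
  x = -2: f_y(-2, y) = 6*y**2 - 34*y + 49; no integer root y with |y| ≤ 4.
  x = -1: f_y(-1, y) = 6*y**2 - 34*y + 52; no integer root y with |y| ≤ 4.
  x = 0: f_y(0, y) = 6*y**2 - 34*y + 57; no integer root y with |y| ≤ 4.
  x = 1: f_y(1, y) = 6*y**2 - 34*y + 64; no integer root y with |y| ≤ 4.
  x = 2: f_y(2, y) = 6*y**2 - 34*y + 73; no integer root y with |y| ≤ 4.
  x = 3: f_y(3, y) = 6*y**2 - 34*y + 84; no integer root y with |y| ≤ 4.
  x = 4: f_y(4, y) = 6*y**2 - 34*y + 97; no integer root y with |y| ≤ 4.
Only singular point on the grid: (-3, 3).
Classify: substitute x = -3 + u, y = 3 + v and expand: f = -3*u**3 + u**2*v - u**2 + 2*v**3 + v**2.
No constant or linear terms (consistent with a singular point). Quadratic part: -u**2 + v**2. Cubic part: -3*u**3 + u**2*v + 2*v**3.
The quadratic part v**2 - u**2 = (v − u)(v + u) splits into two distinct linear factors, so there are two distinct tangent lines y − 3 = ±(x − -3) — this is a node (ordinary double point).
Classification: node.


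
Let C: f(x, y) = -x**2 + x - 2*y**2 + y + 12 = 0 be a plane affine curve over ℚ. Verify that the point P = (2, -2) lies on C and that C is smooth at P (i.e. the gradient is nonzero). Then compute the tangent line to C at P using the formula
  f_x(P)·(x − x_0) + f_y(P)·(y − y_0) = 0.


Tangent line at P: -3*x + 9*y + 24 = 0.

Step 1: f(2, -2) = 0, so P lies on C.
Step 2: partial derivatives
  f_x(x, y) = 1 - 2*x, f_y(x, y) = 1 - 4*y.
  f_x(P) = -3, f_y(P) = 9 (gradient nonzero, so P is smooth).
Step 3: tangent line at P: -3·(x − 2) + 9·(y − -2) = 0.
Expanding: -3*x + 9*y + 24 = 0.


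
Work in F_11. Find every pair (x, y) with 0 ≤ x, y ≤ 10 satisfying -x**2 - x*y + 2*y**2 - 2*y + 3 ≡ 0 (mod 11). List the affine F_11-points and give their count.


Affine F_11-points: {(1, 3), (1, 4), (5, 0), (5, 9), (6, 0), (6, 4), (7, 3), (7, 7), (8, 7), (8, 9)}; count = 10.

For each of the 121 pairs (x, y) ∈ F_11², evaluate f(x, y) mod 11. Record the zeros.
  x = 0: [0↦3, 1↦3, 2↦7, 3↦4, 4↦5, 5↦10, 6↦8, 7↦10, 8↦5, 9↦4, 10↦7]  zeros at y ∈ ∅
  x = 1: [0↦2, 1↦1, 2↦4, 3↦0, 4↦0, 5↦4, 6↦1, 7↦2, 8↦7, 9↦5, 10↦7]  zeros at y ∈ {3, 4}
  x = 2: [0↦10, 1↦8, 2↦10, 3↦5, 4↦4, 5↦7, 6↦3, 7↦3, 8↦7, 9↦4, 10↦5]  zeros at y ∈ ∅
  x = 3: [0↦5, 1↦2, 2↦3, 3↦8, 4↦6, 5↦8, 6↦3, 7↦2, 8↦5, 9↦1, 10↦1]  zeros at y ∈ ∅
  x = 4: [0↦9, 1↦5, 2↦5, 3↦9, 4↦6, 5↦7, 6↦1, 7↦10, 8↦1, 9↦7, 10↦6]  zeros at y ∈ ∅
  x = 5: [0↦0, 1↦6, 2↦5, 3↦8, 4↦4, 5↦4, 6↦8, 7↦5, 8↦6, 9↦0, 10↦9]  zeros at y ∈ {0, 9}
  x = 6: [0↦0, 1↦5, 2↦3, 3↦5, 4↦0, 5↦10, 6↦2, 7↦9, 8↦9, 9↦2, 10↦10]  zeros at y ∈ {0, 4}
  x = 7: [0↦9, 1↦2, 2↦10, 3↦0, 4↦5, 5↦3, 6↦5, 7↦0, 8↦10, 9↦2, 10↦9]  zeros at y ∈ {3, 7}
  x = 8: [0↦5, 1↦8, 2↦4, 3↦4, 4↦8, 5↦5, 6↦6, 7↦0, 8↦9, 9↦0, 10↦6]  zeros at y ∈ {7, 9}
  x = 9: [0↦10, 1↦1, 2↦7, 3↦6, 4↦9, 5↦5, 6↦5, 7↦9, 8↦6, 9↦7, 10↦1]  zeros at y ∈ ∅
  x = 10: [0↦2, 1↦3, 2↦8, 3↦6, 4↦8, 5↦3, 6↦2, 7↦5, 8↦1, 9↦1, 10↦5]  zeros at y ∈ ∅
Collecting zeros: affine points = {(1, 3), (1, 4), (5, 0), (5, 9), (6, 0), (6, 4), (7, 3), (7, 7), (8, 7), (8, 9)}.
Total count |C(F_11)_aff| = 10.


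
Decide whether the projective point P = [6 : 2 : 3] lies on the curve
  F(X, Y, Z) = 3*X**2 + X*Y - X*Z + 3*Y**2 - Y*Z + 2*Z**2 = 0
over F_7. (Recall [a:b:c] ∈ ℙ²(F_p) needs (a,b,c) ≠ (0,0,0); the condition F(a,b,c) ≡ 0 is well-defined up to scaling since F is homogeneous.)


F(6,2,3) ≡ 0 (mod 7); P is on the curve.

Evaluate F(6, 2, 3) term-by-term (mod 7).
  3*X**2 ↦ 3·36·1·1 = 108
  X*Y ↦ 1·6·2·1 = 12
  -X*Z ↦ -1·6·1·3 = -18
  3*Y**2 ↦ 3·1·4·1 = 12
  -Y*Z ↦ -1·1·2·3 = -6
  2*Z**2 ↦ 2·1·1·9 = 18
Sum: F(6, 2, 3) = (108) + (12) + (-18) + (12) + (-6) + (18) = 126.
Reducing mod 7: 126 ≡ 0 (mod 7).
Since F(a, b, c) ≡ 0 (mod 7), P lies on the curve.


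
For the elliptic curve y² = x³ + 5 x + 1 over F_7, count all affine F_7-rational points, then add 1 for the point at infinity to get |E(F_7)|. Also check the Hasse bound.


Affine points = {(0, 1), (0, 6), (1, 0), (3, 1), (3, 6), (4, 1), (4, 6), (5, 2), (5, 5), (6, 3), (6, 4)}; affine count = 11; |E(F_7)| = 12.

Discriminant check: Δ ∝ 4a³ + 27b² = 4·5³ + 27·1² = 4·125 + 27·1 ≡ 2 (mod 7). Nonzero ⇒ E is nonsingular.
For each x ∈ F_7, compute rhs = x³ + 5·x + 1 mod 7, then count y ∈ F_7 with y² ≡ rhs.
  x = 0: rhs = 1, matching y values: 1, 6 (2 points).
  x = 1: rhs = 0, matching y values: 0 (1 points).
  x = 2: rhs = 5, matching y values: none (0 points).
  x = 3: rhs = 1, matching y values: 1, 6 (2 points).
  x = 4: rhs = 1, matching y values: 1, 6 (2 points).
  x = 5: rhs = 4, matching y values: 2, 5 (2 points).
  x = 6: rhs = 2, matching y values: 3, 4 (2 points).
Total affine count: 11.
Full point count |E(F_7)| = 11 + 1 = 12.
Hasse bound: |12 − (7+1)| = |4| = 4 ≤ 2√7 ≈ 5.2915 ✓.


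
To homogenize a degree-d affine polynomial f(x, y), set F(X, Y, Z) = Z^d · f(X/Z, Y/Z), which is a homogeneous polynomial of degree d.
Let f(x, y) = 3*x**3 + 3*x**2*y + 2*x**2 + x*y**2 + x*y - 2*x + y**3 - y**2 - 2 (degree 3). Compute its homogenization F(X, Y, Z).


F(X, Y, Z) = 3*X**3 + 3*X**2*Y + 2*X**2*Z + X*Y**2 + X*Y*Z - 2*X*Z**2 + Y**3 - Y**2*Z - 2*Z**3

deg(f) = 3.
Substitute x = X/Z, y = Y/Z into f, then multiply by Z^3.
  monomial 3·x^3·y^0 ↦ 3·X^3·Y^0·Z^0.
  monomial 3·x^2·y^1 ↦ 3·X^2·Y^1·Z^0.
  monomial 2·x^2·y^0 ↦ 2·X^2·Y^0·Z^1.
  monomial 1·x^1·y^2 ↦ 1·X^1·Y^2·Z^0.
  monomial 1·x^1·y^1 ↦ 1·X^1·Y^1·Z^1.
  monomial -2·x^1·y^0 ↦ -2·X^1·Y^0·Z^2.
  monomial 1·x^0·y^3 ↦ 1·X^0·Y^3·Z^0.
  monomial -1·x^0·y^2 ↦ -1·X^0·Y^2·Z^1.
  monomial -2·x^0·y^0 ↦ -2·X^0·Y^0·Z^3.
Collecting: F(X, Y, Z) = 3*X**3 + 3*X**2*Y + 2*X**2*Z + X*Y**2 + X*Y*Z - 2*X*Z**2 + Y**3 - Y**2*Z - 2*Z**3.


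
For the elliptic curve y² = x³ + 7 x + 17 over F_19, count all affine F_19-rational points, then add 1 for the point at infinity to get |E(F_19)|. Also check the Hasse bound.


Affine points = {(0, 6), (0, 13), (1, 5), (1, 14), (2, 1), (2, 18), (5, 5), (5, 14), (6, 3), (6, 16), (9, 7), (9, 12), (10, 2), (10, 17), (11, 0), (12, 9), (12, 10), (13, 5), (13, 14), (14, 3), (14, 16), (15, 1), (15, 18), (16, 8), (16, 11), (18, 3), (18, 16)}; affine count = 27; |E(F_19)| = 28.

Discriminant check: Δ ∝ 4a³ + 27b² = 4·7³ + 27·17² = 4·343 + 27·289 ≡ 17 (mod 19). Nonzero ⇒ E is nonsingular.
For each x ∈ F_19, compute rhs = x³ + 7·x + 17 mod 19, then count y ∈ F_19 with y² ≡ rhs.
  x = 0: rhs = 17, matching y values: 6, 13 (2 points).
  x = 1: rhs = 6, matching y values: 5, 14 (2 points).
  x = 2: rhs = 1, matching y values: 1, 18 (2 points).
  x = 3: rhs = 8, matching y values: none (0 points).
  x = 4: rhs = 14, matching y values: none (0 points).
  x = 5: rhs = 6, matching y values: 5, 14 (2 points).
  x = 6: rhs = 9, matching y values: 3, 16 (2 points).
  x = 7: rhs = 10, matching y values: none (0 points).
  x = 8: rhs = 15, matching y values: none (0 points).
  x = 9: rhs = 11, matching y values: 7, 12 (2 points).
  x = 10: rhs = 4, matching y values: 2, 17 (2 points).
  x = 11: rhs = 0, matching y values: 0 (1 points).
  x = 12: rhs = 5, matching y values: 9, 10 (2 points).
  x = 13: rhs = 6, matching y values: 5, 14 (2 points).
  x = 14: rhs = 9, matching y values: 3, 16 (2 points).
  x = 15: rhs = 1, matching y values: 1, 18 (2 points).
  x = 16: rhs = 7, matching y values: 8, 11 (2 points).
  x = 17: rhs = 14, matching y values: none (0 points).
  x = 18: rhs = 9, matching y values: 3, 16 (2 points).
Total affine count: 27.
Full point count |E(F_19)| = 27 + 1 = 28.
Hasse bound: |28 − (19+1)| = |8| = 8 ≤ 2√19 ≈ 8.7178 ✓.
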